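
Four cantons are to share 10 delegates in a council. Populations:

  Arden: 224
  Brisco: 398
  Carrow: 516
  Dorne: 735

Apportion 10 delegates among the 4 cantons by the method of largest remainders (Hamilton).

Total 1873; standard divisor 1873/10 ≈ 187.3.
Standard quotas: Arden 1.196, Brisco 2.125, Carrow 2.755, Dorne 3.924.
Lower quotas: Arden 1, Brisco 2, Carrow 2, Dorne 3 (sum 8, leaving 2 seats).
Remainders in descending order: Dorne 0.924, Carrow 0.755, Arden 0.196, Brisco 0.125.
Largest remainders: Dorne, Carrow receive the extra seats.

Arden 1, Brisco 2, Carrow 3, Dorne 4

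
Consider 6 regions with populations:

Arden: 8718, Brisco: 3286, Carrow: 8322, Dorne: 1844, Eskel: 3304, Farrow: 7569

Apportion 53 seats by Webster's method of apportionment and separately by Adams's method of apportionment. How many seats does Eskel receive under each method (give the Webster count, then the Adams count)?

5 and 6

Webster: Arden 14, Brisco 5, Carrow 14, Dorne 3, Eskel 5, Farrow 12.
Adams: Arden 14, Brisco 5, Carrow 13, Dorne 3, Eskel 6, Farrow 12.
Eskel gets 5 under Webster and 6 under Adams.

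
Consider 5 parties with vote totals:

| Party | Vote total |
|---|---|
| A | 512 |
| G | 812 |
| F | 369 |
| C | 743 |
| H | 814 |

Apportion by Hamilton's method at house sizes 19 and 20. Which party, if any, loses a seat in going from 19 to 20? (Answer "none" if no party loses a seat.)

At 19 seats: A 3, G 5, F 2, C 4, H 5.
At 20 seats: A 3, G 5, F 2, C 5, H 5.
No party's allocation decreased.

none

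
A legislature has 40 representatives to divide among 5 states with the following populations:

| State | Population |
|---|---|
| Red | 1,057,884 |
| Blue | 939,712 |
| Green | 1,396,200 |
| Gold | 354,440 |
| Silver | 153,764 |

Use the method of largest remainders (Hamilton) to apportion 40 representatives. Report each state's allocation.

Red: 11; Blue: 10; Green: 14; Gold: 4; Silver: 1

The standard divisor is 3902000/40 = 97550.
Standard quotas: Red 10.8445, Blue 9.6331, Green 14.3127, Gold 3.6334, Silver 1.5763.
Lower quotas: Red 10, Blue 9, Green 14, Gold 3, Silver 1 (sum 37, leaving 3 seats).
Remainders in descending order: Red 0.8445, Gold 0.6334, Blue 0.6331, Silver 0.5763, Green 0.3127.
Largest remainders: Red, Gold, Blue receive the extra seats.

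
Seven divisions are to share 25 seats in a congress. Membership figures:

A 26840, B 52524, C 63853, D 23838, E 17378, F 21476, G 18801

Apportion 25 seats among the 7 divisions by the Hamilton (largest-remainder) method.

Total 224710; standard divisor 224710/25 ≈ 8988.4.
Standard quotas: A 2.9861, B 5.8435, C 7.1039, D 2.6521, E 1.9334, F 2.3893, G 2.0917.
Lower quotas: A 2, B 5, C 7, D 2, E 1, F 2, G 2 (sum 21, leaving 4 seats).
Remainders in descending order: A 0.9861, E 0.9334, B 0.8435, D 0.6521, F 0.3893, C 0.1039, G 0.0917.
The surplus seats go to A, E, B, D.

A 3, B 6, C 7, D 3, E 2, F 2, G 2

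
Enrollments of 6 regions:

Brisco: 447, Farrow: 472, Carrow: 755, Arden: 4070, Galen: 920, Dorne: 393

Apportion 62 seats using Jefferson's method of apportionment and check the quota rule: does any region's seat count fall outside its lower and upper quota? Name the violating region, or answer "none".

Standard quotas: Brisco 3.927, Farrow 4.147, Carrow 6.633, Arden 35.757, Galen 8.083, Dorne 3.453.
Jefferson allocation: Brisco 4, Farrow 4, Carrow 6, Arden 37, Galen 8, Dorne 3.
Arden has quota 35.757 (lower 35, upper 36) but receives 37 — outside the quota interval.

Arden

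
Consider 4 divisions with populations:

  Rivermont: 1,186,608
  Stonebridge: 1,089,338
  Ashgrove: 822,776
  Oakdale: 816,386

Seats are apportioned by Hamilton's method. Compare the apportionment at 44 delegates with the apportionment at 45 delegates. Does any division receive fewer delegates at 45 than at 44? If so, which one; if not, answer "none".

none

At 44 seats: Rivermont 14, Stonebridge 12, Ashgrove 9, Oakdale 9.
At 45 seats: Rivermont 14, Stonebridge 13, Ashgrove 9, Oakdale 9.
No division's allocation decreased.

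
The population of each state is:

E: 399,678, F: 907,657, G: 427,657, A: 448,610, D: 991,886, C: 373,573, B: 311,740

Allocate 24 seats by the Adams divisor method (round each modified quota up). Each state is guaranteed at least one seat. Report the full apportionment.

Standard divisor 3860801/24 ≈ 160866.708; standard quotas: E 2.485, F 5.642, G 2.658, A 2.789, D 6.166, C 2.322, B 1.938.
Rounding up gives 3, 6, 3, 3, 7, 3, 2 = 27 seats, so the divisor must be adjusted.
With modified divisor 192600: modified quotas E 2.075, F 4.713, G 2.220, A 2.329, D 5.150, C 1.940, B 1.619.
Rounding up: E 3, F 5, G 3, A 3, D 6, C 2, B 2 (total 24).

E: 3, F: 5, G: 3, A: 3, D: 6, C: 2, B: 2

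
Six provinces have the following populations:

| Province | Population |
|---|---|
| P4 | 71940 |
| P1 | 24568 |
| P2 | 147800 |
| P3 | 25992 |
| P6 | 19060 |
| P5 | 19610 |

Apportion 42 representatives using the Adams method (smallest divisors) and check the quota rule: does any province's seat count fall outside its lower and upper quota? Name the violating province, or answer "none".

Standard quotas: P4 9.779, P1 3.340, P2 20.091, P3 3.533, P6 2.591, P5 2.666.
Adams allocation: P4 9, P1 4, P2 19, P3 4, P6 3, P5 3.
P2 has quota 20.091 (lower 20, upper 21) but receives 19 — outside the quota interval.

P2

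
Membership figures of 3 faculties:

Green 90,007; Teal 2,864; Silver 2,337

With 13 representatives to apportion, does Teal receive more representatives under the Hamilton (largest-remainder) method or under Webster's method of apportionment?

Hamilton

Hamilton: Green 12, Teal 1, Silver 0.
Webster: Green 13, Teal 0, Silver 0.
Teal gets 1 under Hamilton and 0 under Webster.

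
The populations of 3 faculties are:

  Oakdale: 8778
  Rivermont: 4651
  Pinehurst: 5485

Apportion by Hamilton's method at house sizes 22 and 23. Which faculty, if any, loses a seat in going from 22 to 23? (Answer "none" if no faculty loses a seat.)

Rivermont

At 22 seats: Oakdale 10, Rivermont 6, Pinehurst 6.
At 23 seats: Oakdale 11, Rivermont 5, Pinehurst 7.
Rivermont drops from 6 to 5.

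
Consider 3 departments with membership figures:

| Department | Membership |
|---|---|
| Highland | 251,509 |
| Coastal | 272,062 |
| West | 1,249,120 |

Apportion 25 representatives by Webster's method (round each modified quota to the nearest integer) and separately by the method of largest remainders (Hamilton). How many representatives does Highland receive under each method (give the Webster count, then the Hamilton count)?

4 and 3

Webster: Highland 4, Coastal 4, West 17.
Hamilton: Highland 3, Coastal 4, West 18.
Highland gets 4 under Webster and 3 under Hamilton.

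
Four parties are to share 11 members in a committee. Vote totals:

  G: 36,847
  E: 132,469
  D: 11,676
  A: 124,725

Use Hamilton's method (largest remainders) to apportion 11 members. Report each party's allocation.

Standard divisor: 305717 ÷ 11 ≈ 27792.455.
Standard quotas: G 1.3258, E 4.7664, D 0.4201, A 4.4877.
Lower quotas: G 1, E 4, D 0, A 4 (sum 9, leaving 2 seats).
Remainders in descending order: E 0.7664, A 0.4877, D 0.4201, G 0.3258.
The surplus seats go to E, A.

G 1, E 5, D 0, A 5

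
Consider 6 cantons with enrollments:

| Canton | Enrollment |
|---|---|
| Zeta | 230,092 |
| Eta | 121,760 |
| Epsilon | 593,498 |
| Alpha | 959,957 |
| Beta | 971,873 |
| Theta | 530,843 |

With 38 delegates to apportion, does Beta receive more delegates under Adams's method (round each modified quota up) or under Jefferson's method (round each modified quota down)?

Adams: Zeta 3, Eta 2, Epsilon 7, Alpha 10, Beta 10, Theta 6.
Jefferson: Zeta 2, Eta 1, Epsilon 7, Alpha 11, Beta 11, Theta 6.
Beta gets 10 under Adams and 11 under Jefferson.

Jefferson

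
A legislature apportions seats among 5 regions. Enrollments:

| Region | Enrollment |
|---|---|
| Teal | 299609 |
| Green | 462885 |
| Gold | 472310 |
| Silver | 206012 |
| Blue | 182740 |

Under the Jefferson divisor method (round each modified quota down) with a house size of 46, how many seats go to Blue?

5

Standard divisor 1623556/46 ≈ 35294.696; standard quotas: Teal 8.489, Green 13.115, Gold 13.382, Silver 5.837, Blue 5.178.
Rounding down gives 8, 13, 13, 5, 5 = 44 seats, so the divisor must be adjusted.
With modified divisor 33500: modified quotas Teal 8.944, Green 13.817, Gold 14.099, Silver 6.150, Blue 5.455.
Rounding down: Teal 8, Green 13, Gold 14, Silver 6, Blue 5 (total 46).
Blue receives 5.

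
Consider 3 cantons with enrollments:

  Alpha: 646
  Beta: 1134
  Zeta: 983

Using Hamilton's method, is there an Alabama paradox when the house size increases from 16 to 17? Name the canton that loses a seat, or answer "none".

none

At 16 seats: Alpha 4, Beta 6, Zeta 6.
At 17 seats: Alpha 4, Beta 7, Zeta 6.
No canton's allocation decreased.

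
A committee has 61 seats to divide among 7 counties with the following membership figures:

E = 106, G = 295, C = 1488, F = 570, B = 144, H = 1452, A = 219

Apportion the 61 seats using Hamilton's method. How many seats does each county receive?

E=2; G=4; C=21; F=8; B=2; H=21; A=3

Standard divisor: 4274 ÷ 61 ≈ 70.066.
Standard quotas: E 1.513, G 4.210, C 21.237, F 8.135, B 2.055, H 20.723, A 3.126.
Lower quotas: E 1, G 4, C 21, F 8, B 2, H 20, A 3 (sum 59, leaving 2 seats).
Remainders in descending order: H 0.723, E 0.513, C 0.237, G 0.210, F 0.135, A 0.126, B 0.055.
The surplus seats go to H, E.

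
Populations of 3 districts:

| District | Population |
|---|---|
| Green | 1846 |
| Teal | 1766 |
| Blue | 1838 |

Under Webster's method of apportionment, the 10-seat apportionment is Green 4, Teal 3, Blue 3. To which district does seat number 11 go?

Priority for the next seat is population ÷ (current seats + 0.5).
Priorities: Green 410.222, Teal 504.571, Blue 525.143.
Highest priority: Blue.

Blue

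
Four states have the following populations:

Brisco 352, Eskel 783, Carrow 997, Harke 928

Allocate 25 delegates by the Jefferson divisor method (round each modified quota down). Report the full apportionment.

Brisco 3, Eskel 6, Carrow 8, Harke 8

Standard divisor 3060/25 ≈ 122.4; standard quotas: Brisco 2.876, Eskel 6.397, Carrow 8.145, Harke 7.582.
Rounding down gives 2, 6, 8, 7 = 23 seats, so the divisor must be adjusted.
With modified divisor 114: modified quotas Brisco 3.088, Eskel 6.868, Carrow 8.746, Harke 8.140.
Rounding down: Brisco 3, Eskel 6, Carrow 8, Harke 8 (total 25).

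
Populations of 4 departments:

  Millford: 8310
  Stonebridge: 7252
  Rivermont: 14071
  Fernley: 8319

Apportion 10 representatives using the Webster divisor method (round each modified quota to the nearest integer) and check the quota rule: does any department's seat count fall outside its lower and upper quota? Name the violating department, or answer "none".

none

Standard quotas: Millford 2.190, Stonebridge 1.911, Rivermont 3.708, Fernley 2.192.
Webster allocation: Millford 2, Stonebridge 2, Rivermont 4, Fernley 2.
Every allocation lies between the lower and upper quota.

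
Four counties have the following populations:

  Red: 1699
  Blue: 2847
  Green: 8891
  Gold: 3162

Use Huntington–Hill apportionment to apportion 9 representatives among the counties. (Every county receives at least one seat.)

Red=1, Blue=2, Green=4, Gold=2

With divisor 2001: modified quotas Red 0.849, Blue 1.423, Green 4.443, Gold 1.580.
Geometric-mean thresholds: Red (min 1), Blue √(1·2)=1.414, Green √(4·5)=4.472, Gold √(1·2)=1.414.
Each quota rounded against its threshold gives Red 1, Blue 2, Green 4, Gold 2 (total 9).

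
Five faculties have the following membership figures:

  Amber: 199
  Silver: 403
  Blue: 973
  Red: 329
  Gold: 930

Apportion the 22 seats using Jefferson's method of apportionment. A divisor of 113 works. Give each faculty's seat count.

Amber 1; Silver 3; Blue 8; Red 2; Gold 8

With modified divisor 113: modified quotas Amber 1.761, Silver 3.566, Blue 8.611, Red 2.912, Gold 8.230.
Rounding down: Amber 1, Silver 3, Blue 8, Red 2, Gold 8 (total 22).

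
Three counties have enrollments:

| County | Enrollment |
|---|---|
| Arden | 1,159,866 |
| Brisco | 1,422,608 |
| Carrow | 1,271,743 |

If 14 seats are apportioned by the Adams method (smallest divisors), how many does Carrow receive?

Standard divisor 3854217/14 ≈ 275301.214; standard quotas: Arden 4.213, Brisco 5.167, Carrow 4.619.
Rounding up gives 5, 6, 5 = 16 seats, so the divisor must be adjusted.
With modified divisor 304000: modified quotas Arden 3.815, Brisco 4.680, Carrow 4.183.
Rounding up: Arden 4, Brisco 5, Carrow 5 (total 14).
Carrow receives 5.

5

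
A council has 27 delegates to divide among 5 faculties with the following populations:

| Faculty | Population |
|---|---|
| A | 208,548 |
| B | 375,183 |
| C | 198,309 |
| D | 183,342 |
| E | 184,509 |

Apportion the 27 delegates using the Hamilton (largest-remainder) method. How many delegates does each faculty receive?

Total 1149891; standard divisor 1149891/27 ≈ 42588.556.
Standard quotas: A 4.8968, B 8.8095, C 4.6564, D 4.3050, E 4.3324.
Lower quotas: A 4, B 8, C 4, D 4, E 4 (sum 24, leaving 3 seats).
Remainders in descending order: A 0.8968, B 0.8095, C 0.6564, E 0.3324, D 0.3050.
Largest remainders: A, B, C receive the extra seats.

A: 5; B: 9; C: 5; D: 4; E: 4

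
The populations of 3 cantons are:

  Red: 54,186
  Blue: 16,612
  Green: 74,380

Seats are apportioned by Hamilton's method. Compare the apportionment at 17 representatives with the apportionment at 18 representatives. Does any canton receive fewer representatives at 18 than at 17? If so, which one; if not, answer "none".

none

At 17 seats: Red 6, Blue 2, Green 9.
At 18 seats: Red 7, Blue 2, Green 9.
No canton's allocation decreased.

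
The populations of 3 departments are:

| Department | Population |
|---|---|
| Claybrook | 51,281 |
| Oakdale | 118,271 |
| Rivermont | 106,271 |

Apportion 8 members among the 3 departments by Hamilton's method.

Total 275823; standard divisor 275823/8 ≈ 34477.875.
Standard quotas: Claybrook 1.4874, Oakdale 3.4303, Rivermont 3.0823.
Lower quotas: Claybrook 1, Oakdale 3, Rivermont 3 (sum 7, leaving 1 seat).
Remainders in descending order: Claybrook 0.4874, Oakdale 0.4303, Rivermont 0.0823.
The surplus seat goes to Claybrook.

Claybrook 2; Oakdale 3; Rivermont 3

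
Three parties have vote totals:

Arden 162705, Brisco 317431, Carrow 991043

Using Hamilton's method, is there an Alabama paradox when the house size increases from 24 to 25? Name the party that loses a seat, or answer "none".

At 24 seats: Arden 3, Brisco 5, Carrow 16.
At 25 seats: Arden 3, Brisco 5, Carrow 17.
No party's allocation decreased.

none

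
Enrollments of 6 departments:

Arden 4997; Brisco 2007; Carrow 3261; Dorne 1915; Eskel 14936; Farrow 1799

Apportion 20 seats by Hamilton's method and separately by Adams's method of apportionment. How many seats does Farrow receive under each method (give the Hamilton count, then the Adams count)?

1 and 2

Hamilton: Arden 4, Brisco 2, Carrow 2, Dorne 1, Eskel 10, Farrow 1.
Adams: Arden 3, Brisco 2, Carrow 2, Dorne 2, Eskel 9, Farrow 2.
Farrow gets 1 under Hamilton and 2 under Adams.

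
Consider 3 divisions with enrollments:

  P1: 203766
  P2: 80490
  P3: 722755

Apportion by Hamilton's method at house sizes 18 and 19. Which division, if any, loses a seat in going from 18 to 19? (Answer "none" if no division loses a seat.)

none

At 18 seats: P1 4, P2 1, P3 13.
At 19 seats: P1 4, P2 1, P3 14.
No division's allocation decreased.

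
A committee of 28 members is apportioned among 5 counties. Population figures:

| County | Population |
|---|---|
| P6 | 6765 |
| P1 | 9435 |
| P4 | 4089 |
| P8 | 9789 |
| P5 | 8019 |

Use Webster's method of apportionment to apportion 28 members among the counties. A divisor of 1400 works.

With modified divisor 1400: modified quotas P6 4.832, P1 6.739, P4 2.921, P8 6.992, P5 5.728.
Rounding to the nearest integer: P6 5, P1 7, P4 3, P8 7, P5 6 (total 28).

P6=5; P1=7; P4=3; P8=7; P5=6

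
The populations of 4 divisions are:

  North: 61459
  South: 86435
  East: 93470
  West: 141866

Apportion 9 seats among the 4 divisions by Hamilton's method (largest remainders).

North 2; South 2; East 2; West 3

Standard divisor: 383230 ÷ 9 ≈ 42581.111.
Standard quotas: North 1.4433, South 2.0299, East 2.1951, West 3.3317.
Lower quotas: North 1, South 2, East 2, West 3 (sum 8, leaving 1 seat).
Remainders in descending order: North 0.4433, West 0.3317, East 0.1951, South 0.0299.
Largest remainder: North receives the extra seat.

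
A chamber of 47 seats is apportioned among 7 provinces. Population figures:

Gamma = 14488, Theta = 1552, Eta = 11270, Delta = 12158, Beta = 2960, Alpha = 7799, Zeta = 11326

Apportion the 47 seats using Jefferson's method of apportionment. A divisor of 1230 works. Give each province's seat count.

With modified divisor 1230: modified quotas Gamma 11.779, Theta 1.262, Eta 9.163, Delta 9.885, Beta 2.407, Alpha 6.341, Zeta 9.208.
Rounding down: Gamma 11, Theta 1, Eta 9, Delta 9, Beta 2, Alpha 6, Zeta 9 (total 47).

Gamma: 11; Theta: 1; Eta: 9; Delta: 9; Beta: 2; Alpha: 6; Zeta: 9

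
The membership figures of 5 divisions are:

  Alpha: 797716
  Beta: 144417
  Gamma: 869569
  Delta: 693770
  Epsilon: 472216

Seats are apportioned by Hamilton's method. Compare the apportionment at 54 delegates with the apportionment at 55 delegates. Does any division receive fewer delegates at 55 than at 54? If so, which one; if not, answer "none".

At 54 seats: Alpha 14, Beta 3, Gamma 16, Delta 13, Epsilon 8.
At 55 seats: Alpha 15, Beta 2, Gamma 16, Delta 13, Epsilon 9.
Beta drops from 3 to 2.

Beta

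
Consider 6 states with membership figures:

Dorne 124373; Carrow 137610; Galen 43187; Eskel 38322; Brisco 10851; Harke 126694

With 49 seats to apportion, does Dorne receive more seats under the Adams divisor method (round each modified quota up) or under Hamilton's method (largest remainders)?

Adams: Dorne 12, Carrow 14, Galen 5, Eskel 4, Brisco 2, Harke 12.
Hamilton: Dorne 13, Carrow 14, Galen 4, Eskel 4, Brisco 1, Harke 13.
Dorne gets 12 under Adams and 13 under Hamilton.

Hamilton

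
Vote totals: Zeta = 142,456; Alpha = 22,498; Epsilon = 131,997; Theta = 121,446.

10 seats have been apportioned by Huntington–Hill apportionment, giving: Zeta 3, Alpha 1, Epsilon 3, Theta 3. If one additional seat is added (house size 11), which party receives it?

Priority for the next seat is population ÷ (√(s·(s+1))).
Priorities: Zeta 41123.505, Alpha 15908.488, Epsilon 38104.252, Theta 35058.440.
Highest priority: Zeta.

Zeta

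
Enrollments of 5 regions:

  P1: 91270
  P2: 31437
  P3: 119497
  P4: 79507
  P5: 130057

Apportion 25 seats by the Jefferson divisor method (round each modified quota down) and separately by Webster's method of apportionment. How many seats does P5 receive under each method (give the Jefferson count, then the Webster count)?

Jefferson: P1 5, P2 1, P3 7, P4 4, P5 8.
Webster: P1 5, P2 2, P3 7, P4 4, P5 7.
P5 gets 8 under Jefferson and 7 under Webster.

8 and 7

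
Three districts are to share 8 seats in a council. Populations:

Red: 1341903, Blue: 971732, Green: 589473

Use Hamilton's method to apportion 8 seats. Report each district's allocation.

Standard divisor: 2903108 ÷ 8 ≈ 362888.5.
Standard quotas: Red 3.6978, Blue 2.6778, Green 1.6244.
Lower quotas: Red 3, Blue 2, Green 1 (sum 6, leaving 2 seats).
Remainders in descending order: Red 0.6978, Blue 0.6778, Green 0.6244.
The surplus seats go to Red, Blue.

Red=4; Blue=3; Green=1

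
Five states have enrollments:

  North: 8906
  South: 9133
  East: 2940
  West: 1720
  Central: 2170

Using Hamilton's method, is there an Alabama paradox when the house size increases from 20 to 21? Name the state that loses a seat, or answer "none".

At 20 seats: North 7, South 7, East 2, West 2, Central 2.
At 21 seats: North 8, South 8, East 2, West 1, Central 2.
West drops from 2 to 1.

West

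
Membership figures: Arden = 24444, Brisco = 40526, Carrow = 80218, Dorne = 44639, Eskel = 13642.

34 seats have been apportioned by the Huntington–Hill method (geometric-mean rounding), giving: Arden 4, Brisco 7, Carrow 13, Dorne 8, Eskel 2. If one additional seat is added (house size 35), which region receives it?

Priority for the next seat is population ÷ (√(s·(s+1))).
Priorities: Arden 5465.845, Brisco 5415.515, Carrow 5946.154, Dorne 5260.757, Eskel 5569.323.
Highest priority: Carrow.

Carrow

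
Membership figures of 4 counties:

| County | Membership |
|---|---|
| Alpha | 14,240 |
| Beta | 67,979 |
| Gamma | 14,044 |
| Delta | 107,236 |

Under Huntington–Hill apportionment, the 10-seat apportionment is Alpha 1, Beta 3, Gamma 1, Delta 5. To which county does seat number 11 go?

Priority for the next seat is population ÷ (√(s·(s+1))).
Priorities: Alpha 10069.201, Beta 19623.847, Gamma 9930.608, Delta 19578.525.
Highest priority: Beta.

Beta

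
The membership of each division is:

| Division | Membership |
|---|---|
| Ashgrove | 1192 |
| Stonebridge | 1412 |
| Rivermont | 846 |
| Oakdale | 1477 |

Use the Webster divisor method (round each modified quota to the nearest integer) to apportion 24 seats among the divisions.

Standard divisor 4927/24 ≈ 205.292; standard quotas: Ashgrove 5.806, Stonebridge 6.878, Rivermont 4.121, Oakdale 7.195.
Rounding to the nearest integer gives Ashgrove 6, Stonebridge 7, Rivermont 4, Oakdale 7 — total 24, matching the house size, so no adjustment is needed.

Ashgrove: 6; Stonebridge: 7; Rivermont: 4; Oakdale: 7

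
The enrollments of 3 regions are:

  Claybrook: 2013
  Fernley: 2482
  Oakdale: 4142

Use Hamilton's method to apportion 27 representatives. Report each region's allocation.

Standard divisor: 8637 ÷ 27 ≈ 319.889.
Standard quotas: Claybrook 6.293, Fernley 7.759, Oakdale 12.948.
Lower quotas: Claybrook 6, Fernley 7, Oakdale 12 (sum 25, leaving 2 seats).
Remainders in descending order: Oakdale 0.948, Fernley 0.759, Claybrook 0.293.
The surplus seats go to Oakdale, Fernley.

Claybrook: 6, Fernley: 8, Oakdale: 13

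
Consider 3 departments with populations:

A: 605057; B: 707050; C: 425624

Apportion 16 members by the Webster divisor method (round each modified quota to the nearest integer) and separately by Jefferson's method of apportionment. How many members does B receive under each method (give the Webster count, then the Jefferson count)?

6 and 7

Webster: A 6, B 6, C 4.
Jefferson: A 5, B 7, C 4.
B gets 6 under Webster and 7 under Jefferson.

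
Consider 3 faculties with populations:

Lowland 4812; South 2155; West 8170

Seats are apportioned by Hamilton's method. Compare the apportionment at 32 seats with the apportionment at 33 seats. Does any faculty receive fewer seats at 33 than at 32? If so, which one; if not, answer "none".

none

At 32 seats: Lowland 10, South 5, West 17.
At 33 seats: Lowland 10, South 5, West 18.
No faculty's allocation decreased.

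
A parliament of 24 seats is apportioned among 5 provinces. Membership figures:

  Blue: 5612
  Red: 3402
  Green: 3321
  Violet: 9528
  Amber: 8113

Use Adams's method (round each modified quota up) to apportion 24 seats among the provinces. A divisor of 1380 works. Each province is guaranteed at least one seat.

With modified divisor 1380: modified quotas Blue 4.067, Red 2.465, Green 2.407, Violet 6.904, Amber 5.879.
Rounding up: Blue 5, Red 3, Green 3, Violet 7, Amber 6 (total 24).

Blue=5, Red=3, Green=3, Violet=7, Amber=6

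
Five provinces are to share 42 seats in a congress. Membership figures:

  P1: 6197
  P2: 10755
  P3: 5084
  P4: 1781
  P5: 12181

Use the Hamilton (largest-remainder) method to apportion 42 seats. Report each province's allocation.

P1: 7, P2: 13, P3: 6, P4: 2, P5: 14

Standard divisor: 35998 ÷ 42 ≈ 857.095.
Standard quotas: P1 7.2302, P2 12.5482, P3 5.9317, P4 2.0779, P5 14.2120.
Lower quotas: P1 7, P2 12, P3 5, P4 2, P5 14 (sum 40, leaving 2 seats).
Remainders in descending order: P3 0.9317, P2 0.5482, P1 0.2302, P5 0.2120, P4 0.0779.
Largest remainders: P3, P2 receive the extra seats.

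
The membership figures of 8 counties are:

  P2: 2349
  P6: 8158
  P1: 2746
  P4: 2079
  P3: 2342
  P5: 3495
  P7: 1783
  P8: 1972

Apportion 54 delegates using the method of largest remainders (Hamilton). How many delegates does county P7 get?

The standard divisor is 24924/54 ≈ 461.556.
Standard quotas: P2 5.0893, P6 17.6750, P1 5.9494, P4 4.5043, P3 5.0741, P5 7.5722, P7 3.8630, P8 4.2725.
Lower quotas: P2 5, P6 17, P1 5, P4 4, P3 5, P5 7, P7 3, P8 4 (sum 50, leaving 4 seats).
Remainders in descending order: P1 0.9494, P7 0.8630, P6 0.6750, P5 0.5722, P4 0.5043, P8 0.2725, P2 0.0893, P3 0.0741.
Largest remainders: P1, P7, P6, P5 receive the extra seats.
P7 receives 4.

4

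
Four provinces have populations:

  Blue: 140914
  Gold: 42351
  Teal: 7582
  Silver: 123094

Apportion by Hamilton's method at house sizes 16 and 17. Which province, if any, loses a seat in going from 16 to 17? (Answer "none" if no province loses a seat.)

Teal

At 16 seats: Blue 7, Gold 2, Teal 1, Silver 6.
At 17 seats: Blue 8, Gold 2, Teal 0, Silver 7.
Teal drops from 1 to 0.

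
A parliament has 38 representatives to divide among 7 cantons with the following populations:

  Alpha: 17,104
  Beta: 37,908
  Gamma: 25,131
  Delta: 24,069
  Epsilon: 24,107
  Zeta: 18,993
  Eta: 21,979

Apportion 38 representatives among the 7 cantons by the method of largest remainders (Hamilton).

The standard divisor is 169291/38 ≈ 4455.026.
Standard quotas: Alpha 3.8393, Beta 8.5090, Gamma 5.6410, Delta 5.4027, Epsilon 5.4112, Zeta 4.2633, Eta 4.9335.
Lower quotas: Alpha 3, Beta 8, Gamma 5, Delta 5, Epsilon 5, Zeta 4, Eta 4 (sum 34, leaving 4 seats).
Remainders in descending order: Eta 0.9335, Alpha 0.8393, Gamma 0.6410, Beta 0.5090, Epsilon 0.4112, Delta 0.4027, Zeta 0.2633.
Largest remainders: Eta, Alpha, Gamma, Beta receive the extra seats.

Alpha 4, Beta 9, Gamma 6, Delta 5, Epsilon 5, Zeta 4, Eta 5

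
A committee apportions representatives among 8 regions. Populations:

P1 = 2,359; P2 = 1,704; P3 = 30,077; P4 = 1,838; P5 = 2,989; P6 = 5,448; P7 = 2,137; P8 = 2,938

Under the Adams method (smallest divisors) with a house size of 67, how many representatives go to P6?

7

Standard divisor 49490/67 ≈ 738.657; standard quotas: P1 3.194, P2 2.307, P3 40.719, P4 2.488, P5 4.047, P6 7.376, P7 2.893, P8 3.977.
Rounding up gives 4, 3, 41, 3, 5, 8, 3, 4 = 71 seats, so the divisor must be adjusted.
With modified divisor 780.7: modified quotas P1 3.022, P2 2.183, P3 38.526, P4 2.354, P5 3.829, P6 6.978, P7 2.737, P8 3.763.
Rounding up: P1 4, P2 3, P3 39, P4 3, P5 4, P6 7, P7 3, P8 4 (total 67).
P6 receives 7.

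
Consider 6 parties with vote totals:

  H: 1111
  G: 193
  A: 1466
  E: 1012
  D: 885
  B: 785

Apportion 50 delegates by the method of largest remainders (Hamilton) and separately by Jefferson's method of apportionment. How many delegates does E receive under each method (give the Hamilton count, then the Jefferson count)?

Hamilton: H 10, G 2, A 14, E 9, D 8, B 7.
Jefferson: H 10, G 1, A 14, E 10, D 8, B 7.
E gets 9 under Hamilton and 10 under Jefferson.

9 and 10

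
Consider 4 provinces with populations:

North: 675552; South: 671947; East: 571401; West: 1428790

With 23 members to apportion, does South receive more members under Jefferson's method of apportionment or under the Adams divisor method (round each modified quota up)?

Adams

Jefferson: North 5, South 4, East 4, West 10.
Adams: North 5, South 5, East 4, West 9.
South gets 4 under Jefferson and 5 under Adams.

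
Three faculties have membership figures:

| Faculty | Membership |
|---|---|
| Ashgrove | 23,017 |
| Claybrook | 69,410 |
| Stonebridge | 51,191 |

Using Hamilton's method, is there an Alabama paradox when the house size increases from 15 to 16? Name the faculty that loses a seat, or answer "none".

Ashgrove

At 15 seats: Ashgrove 3, Claybrook 7, Stonebridge 5.
At 16 seats: Ashgrove 2, Claybrook 8, Stonebridge 6.
Ashgrove drops from 3 to 2.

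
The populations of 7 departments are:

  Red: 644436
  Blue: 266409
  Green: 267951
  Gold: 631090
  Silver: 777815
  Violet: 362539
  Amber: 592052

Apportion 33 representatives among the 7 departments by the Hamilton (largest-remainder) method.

Total 3542292; standard divisor 3542292/33 ≈ 107342.182.
Standard quotas: Red 6.0036, Blue 2.4819, Green 2.4962, Gold 5.8792, Silver 7.2461, Violet 3.3774, Amber 5.5156.
Lower quotas: Red 6, Blue 2, Green 2, Gold 5, Silver 7, Violet 3, Amber 5 (sum 30, leaving 3 seats).
Remainders in descending order: Gold 0.8792, Amber 0.5156, Green 0.4962, Blue 0.4819, Violet 0.3774, Silver 0.2461, Red 0.0036.
The surplus seats go to Gold, Amber, Green.

Red: 6, Blue: 2, Green: 3, Gold: 6, Silver: 7, Violet: 3, Amber: 6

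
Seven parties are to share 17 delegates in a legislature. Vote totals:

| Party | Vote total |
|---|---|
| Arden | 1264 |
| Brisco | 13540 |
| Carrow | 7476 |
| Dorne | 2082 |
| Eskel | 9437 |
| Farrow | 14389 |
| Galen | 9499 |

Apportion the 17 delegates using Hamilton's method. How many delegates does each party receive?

Total 57687; standard divisor 57687/17 ≈ 3393.353.
Standard quotas: Arden 0.3725, Brisco 3.9902, Carrow 2.2031, Dorne 0.6136, Eskel 2.7810, Farrow 4.2403, Galen 2.7993.
Lower quotas: Arden 0, Brisco 3, Carrow 2, Dorne 0, Eskel 2, Farrow 4, Galen 2 (sum 13, leaving 4 seats).
Remainders in descending order: Brisco 0.9902, Galen 0.7993, Eskel 0.7810, Dorne 0.6136, Arden 0.3725, Farrow 0.2403, Carrow 0.2031.
The surplus seats go to Brisco, Galen, Eskel, Dorne.

Arden 0, Brisco 4, Carrow 2, Dorne 1, Eskel 3, Farrow 4, Galen 3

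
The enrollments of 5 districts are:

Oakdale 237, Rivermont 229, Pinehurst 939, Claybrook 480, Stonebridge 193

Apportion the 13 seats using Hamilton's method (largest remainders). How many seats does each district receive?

The standard divisor is 2078/13 ≈ 159.846.
Standard quotas: Oakdale 1.483, Rivermont 1.433, Pinehurst 5.874, Claybrook 3.003, Stonebridge 1.207.
Lower quotas: Oakdale 1, Rivermont 1, Pinehurst 5, Claybrook 3, Stonebridge 1 (sum 11, leaving 2 seats).
Remainders in descending order: Pinehurst 0.874, Oakdale 0.483, Rivermont 0.433, Stonebridge 0.207, Claybrook 0.003.
The surplus seats go to Pinehurst, Oakdale.

Oakdale=2, Rivermont=1, Pinehurst=6, Claybrook=3, Stonebridge=1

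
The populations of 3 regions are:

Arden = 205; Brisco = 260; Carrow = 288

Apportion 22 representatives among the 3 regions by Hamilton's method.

Total 753; standard divisor 753/22 ≈ 34.227.
Standard quotas: Arden 5.989, Brisco 7.596, Carrow 8.414.
Lower quotas: Arden 5, Brisco 7, Carrow 8 (sum 20, leaving 2 seats).
Remainders in descending order: Arden 0.989, Brisco 0.596, Carrow 0.414.
The surplus seats go to Arden, Brisco.

Arden: 6, Brisco: 8, Carrow: 8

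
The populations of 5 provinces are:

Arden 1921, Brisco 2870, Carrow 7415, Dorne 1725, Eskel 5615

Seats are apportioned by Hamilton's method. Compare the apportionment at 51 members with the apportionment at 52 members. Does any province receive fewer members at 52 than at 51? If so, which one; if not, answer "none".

Dorne

At 51 seats: Arden 5, Brisco 7, Carrow 19, Dorne 5, Eskel 15.
At 52 seats: Arden 5, Brisco 8, Carrow 20, Dorne 4, Eskel 15.
Dorne drops from 5 to 4.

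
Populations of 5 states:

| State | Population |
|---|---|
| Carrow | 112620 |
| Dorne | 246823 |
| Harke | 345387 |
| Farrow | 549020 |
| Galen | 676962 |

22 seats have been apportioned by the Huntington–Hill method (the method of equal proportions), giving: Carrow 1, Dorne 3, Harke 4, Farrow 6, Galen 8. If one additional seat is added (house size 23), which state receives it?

Farrow

Priority for the next seat is population ÷ (√(s·(s+1))).
Priorities: Carrow 79634.366, Dorne 71251.663, Harke 77230.881, Farrow 84715.625, Galen 79780.737.
Highest priority: Farrow.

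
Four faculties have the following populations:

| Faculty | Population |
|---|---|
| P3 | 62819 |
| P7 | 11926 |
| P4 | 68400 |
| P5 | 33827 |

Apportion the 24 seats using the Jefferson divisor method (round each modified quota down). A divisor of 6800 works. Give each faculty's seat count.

With modified divisor 6800: modified quotas P3 9.238, P7 1.754, P4 10.059, P5 4.975.
Rounding down: P3 9, P7 1, P4 10, P5 4 (total 24).

P3 9, P7 1, P4 10, P5 4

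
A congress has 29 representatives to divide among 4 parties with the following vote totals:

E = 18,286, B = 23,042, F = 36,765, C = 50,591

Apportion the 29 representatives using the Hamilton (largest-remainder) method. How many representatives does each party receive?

E 4; B 5; F 8; C 12

Total 128684; standard divisor 128684/29 ≈ 4437.379.
Standard quotas: E 4.1209, B 5.1927, F 8.2853, C 11.4011.
Lower quotas: E 4, B 5, F 8, C 11 (sum 28, leaving 1 seat).
Remainders in descending order: C 0.4011, F 0.2853, B 0.1927, E 0.1209.
Largest remainder: C receives the extra seat.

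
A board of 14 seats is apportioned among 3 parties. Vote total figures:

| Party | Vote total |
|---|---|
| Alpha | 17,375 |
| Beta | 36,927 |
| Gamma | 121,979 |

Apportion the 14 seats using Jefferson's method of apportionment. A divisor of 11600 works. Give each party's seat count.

With modified divisor 11600: modified quotas Alpha 1.498, Beta 3.183, Gamma 10.515.
Rounding down: Alpha 1, Beta 3, Gamma 10 (total 14).

Alpha=1, Beta=3, Gamma=10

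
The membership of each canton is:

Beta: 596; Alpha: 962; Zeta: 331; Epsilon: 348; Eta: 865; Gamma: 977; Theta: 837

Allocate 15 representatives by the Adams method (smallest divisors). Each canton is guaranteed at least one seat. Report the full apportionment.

Standard divisor 4916/15 ≈ 327.733; standard quotas: Beta 1.819, Alpha 2.935, Zeta 1.010, Epsilon 1.062, Eta 2.639, Gamma 2.981, Theta 2.554.
Rounding up gives 2, 3, 2, 2, 3, 3, 3 = 18 seats, so the divisor must be adjusted.
With modified divisor 426: modified quotas Beta 1.399, Alpha 2.258, Zeta 0.777, Epsilon 0.817, Eta 2.031, Gamma 2.293, Theta 1.965.
Rounding up: Beta 2, Alpha 3, Zeta 1, Epsilon 1, Eta 3, Gamma 3, Theta 2 (total 15).

Beta=2; Alpha=3; Zeta=1; Epsilon=1; Eta=3; Gamma=3; Theta=2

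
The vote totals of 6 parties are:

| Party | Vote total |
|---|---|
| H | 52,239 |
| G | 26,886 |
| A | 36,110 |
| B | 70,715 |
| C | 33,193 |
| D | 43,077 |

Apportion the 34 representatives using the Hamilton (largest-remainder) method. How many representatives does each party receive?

H: 7, G: 3, A: 5, B: 9, C: 4, D: 6

Total 262220; standard divisor 262220/34 ≈ 7712.353.
Standard quotas: H 6.7734, G 3.4861, A 4.6821, B 9.1691, C 4.3039, D 5.5855.
Lower quotas: H 6, G 3, A 4, B 9, C 4, D 5 (sum 31, leaving 3 seats).
Remainders in descending order: H 0.7734, A 0.6821, D 0.5855, G 0.4861, C 0.3039, B 0.1691.
Largest remainders: H, A, D receive the extra seats.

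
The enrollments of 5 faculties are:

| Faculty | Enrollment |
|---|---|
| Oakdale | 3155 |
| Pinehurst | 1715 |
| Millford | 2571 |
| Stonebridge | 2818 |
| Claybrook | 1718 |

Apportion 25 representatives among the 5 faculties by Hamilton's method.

Total 11977; standard divisor 11977/25 ≈ 479.08.
Standard quotas: Oakdale 6.586, Pinehurst 3.580, Millford 5.367, Stonebridge 5.882, Claybrook 3.586.
Lower quotas: Oakdale 6, Pinehurst 3, Millford 5, Stonebridge 5, Claybrook 3 (sum 22, leaving 3 seats).
Remainders in descending order: Stonebridge 0.882, Claybrook 0.586, Oakdale 0.586, Pinehurst 0.580, Millford 0.367.
The surplus seats go to Stonebridge, Claybrook, Oakdale.

Oakdale 7, Pinehurst 3, Millford 5, Stonebridge 6, Claybrook 4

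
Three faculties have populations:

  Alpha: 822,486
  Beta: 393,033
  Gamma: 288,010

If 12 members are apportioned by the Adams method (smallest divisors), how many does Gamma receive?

Standard divisor 1503529/12 ≈ 125294.083; standard quotas: Alpha 6.564, Beta 3.137, Gamma 2.299.
Rounding up gives 7, 4, 3 = 14 seats, so the divisor must be adjusted.
With modified divisor 140500: modified quotas Alpha 5.854, Beta 2.797, Gamma 2.050.
Rounding up: Alpha 6, Beta 3, Gamma 3 (total 12).
Gamma receives 3.

3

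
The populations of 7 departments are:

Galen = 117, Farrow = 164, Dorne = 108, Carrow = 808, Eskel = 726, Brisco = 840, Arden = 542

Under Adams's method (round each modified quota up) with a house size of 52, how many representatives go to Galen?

2

Standard divisor 3305/52 ≈ 63.558; standard quotas: Galen 1.841, Farrow 2.580, Dorne 1.699, Carrow 12.713, Eskel 11.423, Brisco 13.216, Arden 8.528.
Rounding up gives 2, 3, 2, 13, 12, 14, 9 = 55 seats, so the divisor must be adjusted.
With modified divisor 67.5: modified quotas Galen 1.733, Farrow 2.430, Dorne 1.600, Carrow 11.970, Eskel 10.756, Brisco 12.444, Arden 8.030.
Rounding up: Galen 2, Farrow 3, Dorne 2, Carrow 12, Eskel 11, Brisco 13, Arden 9 (total 52).
Galen receives 2.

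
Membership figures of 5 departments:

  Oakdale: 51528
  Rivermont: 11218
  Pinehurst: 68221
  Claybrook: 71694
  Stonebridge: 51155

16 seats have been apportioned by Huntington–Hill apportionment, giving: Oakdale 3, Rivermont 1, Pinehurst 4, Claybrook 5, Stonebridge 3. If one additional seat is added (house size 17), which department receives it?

Priority for the next seat is population ÷ (√(s·(s+1))).
Priorities: Oakdale 14874.852, Rivermont 7932.324, Pinehurst 15254.679, Claybrook 13089.474, Stonebridge 14767.177.
Highest priority: Pinehurst.

Pinehurst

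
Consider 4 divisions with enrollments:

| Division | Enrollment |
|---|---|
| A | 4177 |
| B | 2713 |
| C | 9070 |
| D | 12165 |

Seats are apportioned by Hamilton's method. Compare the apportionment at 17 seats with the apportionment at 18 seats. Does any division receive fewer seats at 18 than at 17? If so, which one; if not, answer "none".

A

At 17 seats: A 3, B 2, C 5, D 7.
At 18 seats: A 2, B 2, C 6, D 8.
A drops from 3 to 2.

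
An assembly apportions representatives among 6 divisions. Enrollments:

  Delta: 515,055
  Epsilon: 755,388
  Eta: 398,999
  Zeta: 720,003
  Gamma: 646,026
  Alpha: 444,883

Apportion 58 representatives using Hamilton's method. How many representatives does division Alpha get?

7

Total 3480354; standard divisor 3480354/58 ≈ 60006.103.
Standard quotas: Delta 8.5834, Epsilon 12.5885, Eta 6.6493, Zeta 11.9988, Gamma 10.7660, Alpha 7.4140.
Lower quotas: Delta 8, Epsilon 12, Eta 6, Zeta 11, Gamma 10, Alpha 7 (sum 54, leaving 4 seats).
Remainders in descending order: Zeta 0.9988, Gamma 0.7660, Eta 0.6493, Epsilon 0.5885, Delta 0.5834, Alpha 0.4140.
Largest remainders: Zeta, Gamma, Eta, Epsilon receive the extra seats.
Alpha receives 7.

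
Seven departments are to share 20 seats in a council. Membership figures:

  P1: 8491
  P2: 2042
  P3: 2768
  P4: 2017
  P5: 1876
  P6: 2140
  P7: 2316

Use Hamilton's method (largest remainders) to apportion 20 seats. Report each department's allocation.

P1 8, P2 2, P3 2, P4 2, P5 2, P6 2, P7 2

Standard divisor: 21650 ÷ 20 ≈ 1082.5.
Standard quotas: P1 7.8439, P2 1.8864, P3 2.5570, P4 1.8633, P5 1.7330, P6 1.9769, P7 2.1395.
Lower quotas: P1 7, P2 1, P3 2, P4 1, P5 1, P6 1, P7 2 (sum 15, leaving 5 seats).
Remainders in descending order: P6 0.9769, P2 0.8864, P4 0.8633, P1 0.8439, P5 0.7330, P3 0.5570, P7 0.1395.
Largest remainders: P6, P2, P4, P1, P5 receive the extra seats.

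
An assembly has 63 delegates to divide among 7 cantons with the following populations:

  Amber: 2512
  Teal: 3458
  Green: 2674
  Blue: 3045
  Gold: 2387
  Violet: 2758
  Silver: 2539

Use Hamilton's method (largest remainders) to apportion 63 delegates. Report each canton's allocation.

Amber: 8, Teal: 11, Green: 9, Blue: 10, Gold: 8, Violet: 9, Silver: 8

Standard divisor: 19373 ÷ 63 ≈ 307.508.
Standard quotas: Amber 8.169, Teal 11.245, Green 8.696, Blue 9.902, Gold 7.762, Violet 8.969, Silver 8.257.
Lower quotas: Amber 8, Teal 11, Green 8, Blue 9, Gold 7, Violet 8, Silver 8 (sum 59, leaving 4 seats).
Remainders in descending order: Violet 0.969, Blue 0.902, Gold 0.762, Green 0.696, Silver 0.257, Teal 0.245, Amber 0.169.
Largest remainders: Violet, Blue, Gold, Green receive the extra seats.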